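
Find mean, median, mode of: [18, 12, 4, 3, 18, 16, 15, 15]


Sorted: [3, 4, 12, 15, 15, 16, 18, 18]
Mean = 101/8
Median = 15
Freq: {18: 2, 12: 1, 4: 1, 3: 1, 16: 1, 15: 2}
Mode: [15, 18]

Mean=101/8, Median=15, Mode=[15, 18]


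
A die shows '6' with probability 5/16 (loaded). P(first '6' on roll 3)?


Geometric: P(X=3) = (1-p)^(k-1)×p = (11/16)^2×5/16 = 605/4096

P(X=3) = 605/4096 ≈ 14.77%


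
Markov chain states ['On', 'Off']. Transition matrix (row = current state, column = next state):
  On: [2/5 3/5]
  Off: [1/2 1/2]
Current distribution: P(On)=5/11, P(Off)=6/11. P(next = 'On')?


P(next=On) = Σᵢ P(now=i)×P(i→On)
= 5/11×2/5 + 6/11×1/2
= 2/11 + 3/11 = 5/11

P = 5/11 ≈ 0.4545


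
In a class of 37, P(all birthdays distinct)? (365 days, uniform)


P(all different) = Π(365-i)/365 for i=0..36
= (365/365)×(364/365)×...×(329/365)
= 0.151266

P ≈ 0.1513 ≈ 15.13%


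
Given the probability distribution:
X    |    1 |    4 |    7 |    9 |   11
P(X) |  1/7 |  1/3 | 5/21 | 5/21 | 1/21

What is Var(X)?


E[X] = 122/21
E[X²] = 886/21
Var(X) = E[X²] - (E[X])² = 886/21 - 14884/441 = 3722/441

Var(X) = 3722/441 ≈ 8.4399


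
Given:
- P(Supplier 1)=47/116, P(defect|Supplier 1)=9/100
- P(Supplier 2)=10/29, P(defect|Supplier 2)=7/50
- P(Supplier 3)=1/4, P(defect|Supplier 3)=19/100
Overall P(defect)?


P(B) = Σ P(B|Aᵢ)×P(Aᵢ)
  9/100×47/116 = 423/11600
  7/50×10/29 = 7/145
  19/100×1/4 = 19/400
Sum = 767/5800

P(defect) = 767/5800 ≈ 13.22%


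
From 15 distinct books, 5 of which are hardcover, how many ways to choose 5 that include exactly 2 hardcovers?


Choose 2 of the 5 hardcovers and 3 of the other 10 books:
C(5,2)×C(10,3) = 10×120 = 1200

1200


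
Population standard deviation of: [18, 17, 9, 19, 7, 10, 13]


Mean = 93/7
  (18-93/7)²=1089/49
  (17-93/7)²=676/49
  (9-93/7)²=900/49
  (19-93/7)²=1600/49
  (7-93/7)²=1936/49
  (10-93/7)²=529/49
  (13-93/7)²=4/49
Σ(x-μ)² = 962/7
σ² = (962/7)/7 = 962/49

σ = √(962/49) ≈ 4.4309


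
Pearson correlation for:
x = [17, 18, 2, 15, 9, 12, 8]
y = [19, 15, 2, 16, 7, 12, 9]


n=7, Σx=81, Σy=80, Σxy=1116, Σx²=1131, Σy²=1120
r = (7×1116 - 81×80)/√((7×1131 - 81²)(7×1120 - 80²))
= 1332/√(1356×1440) = 1332/√1952640 ≈ 1332/1397.3690 ≈ 0.9532

r ≈ 0.9532


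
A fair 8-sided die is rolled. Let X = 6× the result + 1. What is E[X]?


E[die] = (1+8)/2 = 9/2
E[X] = 6×9/2 + 1 = 28

E[X] = 28


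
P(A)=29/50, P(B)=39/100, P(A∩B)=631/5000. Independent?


P(A)×P(B) = 1131/5000
P(A∩B) = 631/5000
Not equal → NOT independent

No, not independent


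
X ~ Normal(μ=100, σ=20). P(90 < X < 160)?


z₁=(90-100)/20=-0.5, z₂=(160-100)/20=3.0
P = Φ(3.0) - Φ(-0.5) = 0.998650 - 0.308538 = 0.690112 ≈ 0.6901

P(90 < X < 160) ≈ 0.6901


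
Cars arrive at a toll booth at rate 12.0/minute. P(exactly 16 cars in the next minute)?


Poisson(λ=12.0): P(X=16) = e^(-λ)×λ^k/k!
= e^(-12.0) × 12.0^16 / 16!
≈ 6.144212353e-06 × 1.84884258895e+17 / 20922789888000 ≈ 0.054293

P(X=16) ≈ 0.054293 ≈ 5.43%


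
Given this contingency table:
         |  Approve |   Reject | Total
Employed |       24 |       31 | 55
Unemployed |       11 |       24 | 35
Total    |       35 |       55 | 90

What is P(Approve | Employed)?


P(Approve | Employed) = 24/(24+31) = 24/55

P(Approve|Employed) = 24/55 ≈ 43.64%


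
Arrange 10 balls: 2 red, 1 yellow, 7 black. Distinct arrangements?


10!/(2!×1!×7!) = 360

360


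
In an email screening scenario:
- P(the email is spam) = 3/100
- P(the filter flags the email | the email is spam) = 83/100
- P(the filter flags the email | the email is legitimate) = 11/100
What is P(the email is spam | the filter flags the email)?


Using Bayes' theorem:
P(A|B) = P(B|A)·P(A) / P(B)

P(the filter flags the email) = 83/100 × 3/100 + 11/100 × 97/100
= 249/10000 + 1067/10000 = 329/2500

P(the email is spam|the filter flags the email) = (249/10000) / (329/2500) = 249/1316

P(the email is spam|the filter flags the email) = 249/1316 ≈ 18.92%


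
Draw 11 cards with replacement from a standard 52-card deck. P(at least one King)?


P(not a King) = 48/52 = 12/13
P(none in 11 draws) = (12/13)^11 = 743008370688/1792160394037
P(≥1 King) = 1 - 743008370688/1792160394037 = 1049152023349/1792160394037

P = 1049152023349/1792160394037 ≈ 58.54%


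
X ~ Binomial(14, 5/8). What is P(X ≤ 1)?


P(X ≤ 1) = Σ P(X=i) for i=0..1
P(X=0) = 4782969/4398046511104
P(X=1) = 55801305/2199023255552
Sum = 116385579/4398046511104

P(X ≤ 1) = 116385579/4398046511104 ≈ 0.00%


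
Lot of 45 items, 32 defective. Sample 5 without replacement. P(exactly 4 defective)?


Hypergeometric: C(32,4)×C(13,1)/C(45,5)
= 35960×13/1221759 = 467480/1221759

P(X=4) = 467480/1221759 ≈ 38.26%


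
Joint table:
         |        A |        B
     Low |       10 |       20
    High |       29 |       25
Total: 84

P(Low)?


P(Low) = (10+20)/84 = 30/84 = 5/14

P(Low) = 5/14 ≈ 35.71%


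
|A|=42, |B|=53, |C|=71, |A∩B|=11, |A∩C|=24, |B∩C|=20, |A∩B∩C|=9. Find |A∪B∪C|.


|A∪B∪C| = 42+53+71-11-24-20+9 = 120

|A∪B∪C| = 120


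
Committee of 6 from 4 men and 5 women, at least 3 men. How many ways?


Count by #men:
  3M,3W: C(4,3)×C(5,3)=40
  4M,2W: C(4,4)×C(5,2)=10
Total = 50

50


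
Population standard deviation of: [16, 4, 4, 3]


Mean = 27/4
  (16-27/4)²=1369/16
  (4-27/4)²=121/16
  (4-27/4)²=121/16
  (3-27/4)²=225/16
Σ(x-μ)² = 459/4
σ² = (459/4)/4 = 459/16

σ = √(459/16) ≈ 5.3561


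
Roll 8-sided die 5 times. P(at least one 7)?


P(no 7)^5 = (7/8)^5 = 16807/32768
P(≥1) = 1 - 16807/32768 = 15961/32768

P = 15961/32768 ≈ 48.71%


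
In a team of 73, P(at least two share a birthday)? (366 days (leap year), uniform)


P(all different) = Π(366-i)/366 for i=0..72
= 0.000449
P(match) = 1 - 0.000449 = 0.999551

P ≈ 0.9996 ≈ 99.96%


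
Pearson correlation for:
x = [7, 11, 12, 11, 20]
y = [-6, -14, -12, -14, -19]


n=5, Σx=61, Σy=-65, Σxy=-874, Σx²=835, Σy²=933
r = (5×(-874) - 61×(-65))/√((5×835 - 61²)(5×933 - (-65)²))
= -405/√(454×440) = -405/√199760 ≈ -405/446.9452 ≈ -0.9062

r ≈ -0.9062


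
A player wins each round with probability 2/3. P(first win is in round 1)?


Geometric: P(X=1) = (1-p)^(k-1)×p = (1/3)^0×2/3 = 2/3

P(X=1) = 2/3 ≈ 66.67%


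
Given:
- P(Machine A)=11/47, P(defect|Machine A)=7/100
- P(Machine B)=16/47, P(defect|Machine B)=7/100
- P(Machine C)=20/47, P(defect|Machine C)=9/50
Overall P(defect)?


P(B) = Σ P(B|Aᵢ)×P(Aᵢ)
  7/100×11/47 = 77/4700
  7/100×16/47 = 28/1175
  9/50×20/47 = 18/235
Sum = 549/4700

P(defect) = 549/4700 ≈ 11.68%


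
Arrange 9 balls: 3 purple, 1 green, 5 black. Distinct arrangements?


9!/(3!×1!×5!) = 504

504


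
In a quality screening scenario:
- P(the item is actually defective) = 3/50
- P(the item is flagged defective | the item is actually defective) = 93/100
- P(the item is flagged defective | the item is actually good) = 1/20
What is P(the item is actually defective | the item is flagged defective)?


Using Bayes' theorem:
P(A|B) = P(B|A)·P(A) / P(B)

P(the item is flagged defective) = 93/100 × 3/50 + 1/20 × 47/50
= 279/5000 + 47/1000 = 257/2500

P(the item is actually defective|the item is flagged defective) = (279/5000) / (257/2500) = 279/514

P(the item is actually defective|the item is flagged defective) = 279/514 ≈ 54.28%


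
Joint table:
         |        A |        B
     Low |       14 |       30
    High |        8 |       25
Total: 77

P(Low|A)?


P(Low|A) = 14/(14+8) = 14/22 = 7/11

P = 7/11 ≈ 63.64%


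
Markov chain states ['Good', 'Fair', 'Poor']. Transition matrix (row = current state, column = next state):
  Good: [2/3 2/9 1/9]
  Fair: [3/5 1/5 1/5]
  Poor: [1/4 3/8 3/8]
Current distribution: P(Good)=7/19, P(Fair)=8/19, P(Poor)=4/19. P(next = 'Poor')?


P(next=Poor) = Σᵢ P(now=i)×P(i→Poor)
= 7/19×1/9 + 8/19×1/5 + 4/19×3/8
= 7/171 + 8/95 + 3/38 = 349/1710

P = 349/1710 ≈ 0.2041


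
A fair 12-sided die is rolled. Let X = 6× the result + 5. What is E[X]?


E[die] = (1+12)/2 = 13/2
E[X] = 6×13/2 + 5 = 44

E[X] = 44


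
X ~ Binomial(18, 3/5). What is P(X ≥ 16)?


P(X ≥ 16) = Σ P(X=i) for i=16..18
P(X=16) = 26344593252/3814697265625
P(X=17) = 4649045868/3814697265625
P(X=18) = 387420489/3814697265625
Sum = 31381059609/3814697265625

P(X ≥ 16) = 31381059609/3814697265625 ≈ 0.82%


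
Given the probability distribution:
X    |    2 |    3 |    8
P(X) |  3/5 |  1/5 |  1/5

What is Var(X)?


E[X] = 17/5
E[X²] = 17
Var(X) = E[X²] - (E[X])² = 17 - 289/25 = 136/25

Var(X) = 136/25 ≈ 5.4400


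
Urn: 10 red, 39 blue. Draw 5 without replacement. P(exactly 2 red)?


Hypergeometric: C(10,2)×C(39,3)/C(49,5)
= 45×9139/1906884 = 45695/211876

P(X=2) = 45695/211876 ≈ 21.57%


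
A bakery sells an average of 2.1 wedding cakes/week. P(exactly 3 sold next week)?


Poisson(λ=2.1): P(X=3) = e^(-λ)×λ^k/k!
= e^(-2.1) × 2.1^3 / 3!
≈ 0.1224564283 × 9.261 / 6 ≈ 0.189011

P(X=3) ≈ 0.189011 ≈ 18.90%


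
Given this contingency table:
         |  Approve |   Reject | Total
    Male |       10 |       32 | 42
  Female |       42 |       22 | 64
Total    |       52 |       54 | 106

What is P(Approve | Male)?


P(Approve | Male) = 10/(10+32) = 10/42 = 5/21

P(Approve|Male) = 5/21 ≈ 23.81%


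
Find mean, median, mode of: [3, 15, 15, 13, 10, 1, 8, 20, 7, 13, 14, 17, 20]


Sorted: [1, 3, 7, 8, 10, 13, 13, 14, 15, 15, 17, 20, 20]
Mean = 156/13 = 12
Median = 13
Freq: {3: 1, 15: 2, 13: 2, 10: 1, 1: 1, 8: 1, 20: 2, 7: 1, 14: 1, 17: 1}
Mode: [13, 15, 20]

Mean=12, Median=13, Mode=[13, 15, 20]


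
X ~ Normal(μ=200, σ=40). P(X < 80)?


z = (80-200)/40 = -3.0
P(Z < -3.0) = 0.0013

P(X < 80) ≈ 0.0013


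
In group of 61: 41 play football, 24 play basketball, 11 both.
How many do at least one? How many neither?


|A∪B| = 41+24-11 = 54
Neither = 61-54 = 7

At least one: 54; Neither: 7


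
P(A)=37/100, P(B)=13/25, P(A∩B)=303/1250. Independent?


P(A)×P(B) = 481/2500
P(A∩B) = 303/1250
Not equal → NOT independent

No, not independent


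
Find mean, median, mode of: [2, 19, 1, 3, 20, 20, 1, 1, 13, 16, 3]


Sorted: [1, 1, 1, 2, 3, 3, 13, 16, 19, 20, 20]
Mean = 99/11 = 9
Median = 3
Freq: {2: 1, 19: 1, 1: 3, 3: 2, 20: 2, 13: 1, 16: 1}
Mode: [1]

Mean=9, Median=3, Mode=1


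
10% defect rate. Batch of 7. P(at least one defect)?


P(all good) = (9/10)^7 = 4782969/10000000
P(≥1 defect) = 5217031/10000000

P = 5217031/10000000 ≈ 52.17%


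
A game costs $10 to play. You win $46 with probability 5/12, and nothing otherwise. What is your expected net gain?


E[gain] = (46-10)×5/12 + (-10)×7/12
= 15 - 35/6 = 55/6

Expected net gain = $55/6 ≈ $9.17


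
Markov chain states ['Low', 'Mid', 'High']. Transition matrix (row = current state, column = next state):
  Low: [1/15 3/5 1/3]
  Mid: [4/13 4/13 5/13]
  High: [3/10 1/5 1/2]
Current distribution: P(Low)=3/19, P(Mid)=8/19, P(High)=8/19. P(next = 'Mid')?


P(next=Mid) = Σᵢ P(now=i)×P(i→Mid)
= 3/19×3/5 + 8/19×4/13 + 8/19×1/5
= 9/95 + 32/247 + 8/95 = 381/1235

P = 381/1235 ≈ 0.3085


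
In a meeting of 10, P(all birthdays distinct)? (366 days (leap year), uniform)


P(all different) = Π(366-i)/366 for i=0..9
= (366/366)×(365/366)×...×(357/366)
= 0.883355

P ≈ 0.8834 ≈ 88.34%


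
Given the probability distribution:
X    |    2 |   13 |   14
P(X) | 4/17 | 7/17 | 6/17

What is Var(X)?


E[X] = 183/17
E[X²] = 2375/17
Var(X) = E[X²] - (E[X])² = 2375/17 - 33489/289 = 6886/289

Var(X) = 6886/289 ≈ 23.8270


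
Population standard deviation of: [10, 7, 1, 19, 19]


Mean = 56/5
  (10-56/5)²=36/25
  (7-56/5)²=441/25
  (1-56/5)²=2601/25
  (19-56/5)²=1521/25
  (19-56/5)²=1521/25
Σ(x-μ)² = 1224/5
σ² = (1224/5)/5 = 1224/25

σ = √(1224/25) ≈ 6.9971


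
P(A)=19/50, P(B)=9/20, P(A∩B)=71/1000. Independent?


P(A)×P(B) = 171/1000
P(A∩B) = 71/1000
Not equal → NOT independent

No, not independent


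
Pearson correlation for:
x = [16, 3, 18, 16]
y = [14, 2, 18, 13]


n=4, Σx=53, Σy=47, Σxy=762, Σx²=845, Σy²=693
r = (4×762 - 53×47)/√((4×845 - 53²)(4×693 - 47²))
= 557/√(571×563) = 557/√321473 ≈ 557/566.9859 ≈ 0.9824

r ≈ 0.9824


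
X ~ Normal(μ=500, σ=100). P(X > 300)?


z = (300-500)/100 = -2.0
P(X > 300) = 1 - P(Z ≤ -2.0) = 1 - 0.0228 = 0.9772

P(X > 300) ≈ 0.9772


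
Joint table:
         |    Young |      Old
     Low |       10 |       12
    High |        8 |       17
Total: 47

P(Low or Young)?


P(Low∨Young) = P(Low) + P(Young) - P(Low∧Young)
= (22 + 18 - 10)/47 = 30/47

P = 30/47 ≈ 63.83%


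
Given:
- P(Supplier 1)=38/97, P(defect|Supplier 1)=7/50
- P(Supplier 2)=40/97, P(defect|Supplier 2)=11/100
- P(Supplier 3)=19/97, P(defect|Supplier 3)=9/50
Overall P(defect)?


P(B) = Σ P(B|Aᵢ)×P(Aᵢ)
  7/50×38/97 = 133/2425
  11/100×40/97 = 22/485
  9/50×19/97 = 171/4850
Sum = 657/4850

P(defect) = 657/4850 ≈ 13.55%


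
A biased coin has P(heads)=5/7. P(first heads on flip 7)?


Geometric: P(X=7) = (1-p)^(k-1)×p = (2/7)^6×5/7 = 320/823543

P(X=7) = 320/823543 ≈ 0.04%


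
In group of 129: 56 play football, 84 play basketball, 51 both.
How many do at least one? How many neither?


|A∪B| = 56+84-51 = 89
Neither = 129-89 = 40

At least one: 89; Neither: 40


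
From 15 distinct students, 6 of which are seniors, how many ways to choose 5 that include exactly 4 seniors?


Choose 4 of the 6 seniors and 1 of the other 9 students:
C(6,4)×C(9,1) = 15×9 = 135

135


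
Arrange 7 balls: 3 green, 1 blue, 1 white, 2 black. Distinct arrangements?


7!/(3!×1!×1!×2!) = 420

420


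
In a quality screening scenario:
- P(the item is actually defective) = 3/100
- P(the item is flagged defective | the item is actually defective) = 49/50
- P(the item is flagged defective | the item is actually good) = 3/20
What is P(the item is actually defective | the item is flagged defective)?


Using Bayes' theorem:
P(A|B) = P(B|A)·P(A) / P(B)

P(the item is flagged defective) = 49/50 × 3/100 + 3/20 × 97/100
= 147/5000 + 291/2000 = 1749/10000

P(the item is actually defective|the item is flagged defective) = (147/5000) / (1749/10000) = 98/583

P(the item is actually defective|the item is flagged defective) = 98/583 ≈ 16.81%


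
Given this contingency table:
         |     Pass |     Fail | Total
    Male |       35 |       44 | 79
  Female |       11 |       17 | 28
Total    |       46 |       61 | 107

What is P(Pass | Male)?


P(Pass | Male) = 35/(35+44) = 35/79

P(Pass|Male) = 35/79 ≈ 44.30%


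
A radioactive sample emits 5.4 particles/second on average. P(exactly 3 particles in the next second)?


Poisson(λ=5.4): P(X=3) = e^(-λ)×λ^k/k!
= e^(-5.4) × 5.4^3 / 3!
≈ 0.004516580943 × 157.464 / 6 ≈ 0.118533

P(X=3) ≈ 0.118533 ≈ 11.85%


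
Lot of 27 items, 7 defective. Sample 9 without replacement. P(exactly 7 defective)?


Hypergeometric: C(7,7)×C(20,2)/C(27,9)
= 1×190/4686825 = 2/49335

P(X=7) = 2/49335 ≈ 0.00%


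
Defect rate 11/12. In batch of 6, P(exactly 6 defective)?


Binomial: P(X=6) = C(6,6)×p^6×(1-p)^0
= 1 × 1771561/2985984 × 1 = 1771561/2985984

P(X=6) = 1771561/2985984 ≈ 59.33%


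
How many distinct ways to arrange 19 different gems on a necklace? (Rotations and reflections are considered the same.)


Free circular arrangements: rotations and reflections both identified.
(n-1)!/2 = 18!/2 = 6402373705728000/2 = 3201186852864000

3201186852864000


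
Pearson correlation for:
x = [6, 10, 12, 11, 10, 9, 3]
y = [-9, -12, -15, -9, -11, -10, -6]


n=7, Σx=61, Σy=-72, Σxy=-671, Σx²=591, Σy²=788
r = (7×(-671) - 61×(-72))/√((7×591 - 61²)(7×788 - (-72)²))
= -305/√(416×332) = -305/√138112 ≈ -305/371.6342 ≈ -0.8207

r ≈ -0.8207


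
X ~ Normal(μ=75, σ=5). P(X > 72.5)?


z = (72.5-75)/5 = -0.5
P(X > 72.5) = 1 - P(Z ≤ -0.5) = 1 - 0.3085 = 0.6915

P(X > 72.5) ≈ 0.6915


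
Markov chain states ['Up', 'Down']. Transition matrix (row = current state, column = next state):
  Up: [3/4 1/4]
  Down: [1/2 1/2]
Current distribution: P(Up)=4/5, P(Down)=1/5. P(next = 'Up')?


P(next=Up) = Σᵢ P(now=i)×P(i→Up)
= 4/5×3/4 + 1/5×1/2
= 3/5 + 1/10 = 7/10

P = 7/10 ≈ 0.7000


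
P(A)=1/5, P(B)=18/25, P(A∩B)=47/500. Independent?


P(A)×P(B) = 18/125
P(A∩B) = 47/500
Not equal → NOT independent

No, not independent


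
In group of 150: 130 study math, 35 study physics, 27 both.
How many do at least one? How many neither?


|A∪B| = 130+35-27 = 138
Neither = 150-138 = 12

At least one: 138; Neither: 12


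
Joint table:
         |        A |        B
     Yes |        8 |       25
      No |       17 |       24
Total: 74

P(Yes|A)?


P(Yes|A) = 8/(8+17) = 8/25

P = 8/25 ≈ 32.00%


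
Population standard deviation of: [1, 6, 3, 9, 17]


Mean = 36/5
  (1-36/5)²=961/25
  (6-36/5)²=36/25
  (3-36/5)²=441/25
  (9-36/5)²=81/25
  (17-36/5)²=2401/25
Σ(x-μ)² = 784/5
σ² = (784/5)/5 = 784/25

σ = √(784/25) ≈ 5.6000


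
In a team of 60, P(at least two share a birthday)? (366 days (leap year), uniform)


P(all different) = Π(366-i)/366 for i=0..59
= 0.005966
P(match) = 1 - 0.005966 = 0.994034

P ≈ 0.9940 ≈ 99.40%


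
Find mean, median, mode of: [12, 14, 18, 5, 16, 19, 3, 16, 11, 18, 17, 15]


Sorted: [3, 5, 11, 12, 14, 15, 16, 16, 17, 18, 18, 19]
Mean = 164/12 = 41/3
Median = 31/2
Freq: {12: 1, 14: 1, 18: 2, 5: 1, 16: 2, 19: 1, 3: 1, 11: 1, 17: 1, 15: 1}
Mode: [16, 18]

Mean=41/3, Median=31/2, Mode=[16, 18]


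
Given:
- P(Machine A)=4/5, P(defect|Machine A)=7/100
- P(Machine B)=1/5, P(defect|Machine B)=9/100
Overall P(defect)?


P(B) = Σ P(B|Aᵢ)×P(Aᵢ)
  7/100×4/5 = 7/125
  9/100×1/5 = 9/500
Sum = 37/500

P(defect) = 37/500 ≈ 7.40%


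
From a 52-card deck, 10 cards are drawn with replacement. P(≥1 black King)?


P(not a black King) = 50/52 = 25/26
P(none in 10 draws) = (25/26)^10 = 95367431640625/141167095653376
P(≥1 black King) = 1 - 95367431640625/141167095653376 = 45799664012751/141167095653376

P = 45799664012751/141167095653376 ≈ 32.44%


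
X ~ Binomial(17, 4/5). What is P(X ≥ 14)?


P(X ≥ 14) = Σ P(X=i) for i=14..17
P(X=14) = 36507222016/152587890625
P(X=15) = 146028888064/762939453125
P(X=16) = 73014444032/762939453125
P(X=17) = 17179869184/762939453125
Sum = 83751862272/152587890625

P(X ≥ 14) = 83751862272/152587890625 ≈ 54.89%


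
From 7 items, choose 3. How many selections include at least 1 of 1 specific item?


Complement: C(7,3) - C(6,3) = 35 - 20 = 15

15


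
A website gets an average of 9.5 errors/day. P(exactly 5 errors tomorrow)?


Poisson(λ=9.5): P(X=5) = e^(-λ)×λ^k/k!
= e^(-9.5) × 9.5^5 / 5!
≈ 7.485182989e-05 × 77378.09375 / 120 ≈ 0.048266

P(X=5) ≈ 0.048266 ≈ 4.83%


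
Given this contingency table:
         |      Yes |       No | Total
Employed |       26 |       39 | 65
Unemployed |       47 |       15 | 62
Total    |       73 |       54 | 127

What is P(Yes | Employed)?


P(Yes | Employed) = 26/(26+39) = 26/65 = 2/5

P(Yes|Employed) = 2/5 ≈ 40.00%


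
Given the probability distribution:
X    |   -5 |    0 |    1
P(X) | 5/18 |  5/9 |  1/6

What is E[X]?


E[X] = Σ x·P(X=x)
= (-5)×(5/18) + (0)×(5/9) + (1)×(1/6)
= -11/9

E[X] = -11/9


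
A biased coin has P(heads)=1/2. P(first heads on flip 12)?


Geometric: P(X=12) = (1-p)^(k-1)×p = (1/2)^11×1/2 = 1/4096

P(X=12) = 1/4096 ≈ 0.02%


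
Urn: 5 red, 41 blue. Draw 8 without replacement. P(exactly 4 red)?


Hypergeometric: C(5,4)×C(41,4)/C(46,8)
= 5×101270/260932815 = 190/97911

P(X=4) = 190/97911 ≈ 0.19%


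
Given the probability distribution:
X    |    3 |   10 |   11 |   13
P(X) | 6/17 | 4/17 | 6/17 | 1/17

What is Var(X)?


E[X] = 137/17
E[X²] = 1349/17
Var(X) = E[X²] - (E[X])² = 1349/17 - 18769/289 = 4164/289

Var(X) = 4164/289 ≈ 14.4083


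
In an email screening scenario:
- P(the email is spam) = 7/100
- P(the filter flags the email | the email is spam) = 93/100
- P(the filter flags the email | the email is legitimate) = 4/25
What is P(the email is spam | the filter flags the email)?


Using Bayes' theorem:
P(A|B) = P(B|A)·P(A) / P(B)

P(the filter flags the email) = 93/100 × 7/100 + 4/25 × 93/100
= 651/10000 + 93/625 = 2139/10000

P(the email is spam|the filter flags the email) = (651/10000) / (2139/10000) = 7/23

P(the email is spam|the filter flags the email) = 7/23 ≈ 30.43%


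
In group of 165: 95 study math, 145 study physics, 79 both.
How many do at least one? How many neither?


|A∪B| = 95+145-79 = 161
Neither = 165-161 = 4

At least one: 161; Neither: 4


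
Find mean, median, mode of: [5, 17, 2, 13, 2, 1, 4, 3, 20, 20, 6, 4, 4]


Sorted: [1, 2, 2, 3, 4, 4, 4, 5, 6, 13, 17, 20, 20]
Mean = 101/13
Median = 4
Freq: {5: 1, 17: 1, 2: 2, 13: 1, 1: 1, 4: 3, 3: 1, 20: 2, 6: 1}
Mode: [4]

Mean=101/13, Median=4, Mode=4


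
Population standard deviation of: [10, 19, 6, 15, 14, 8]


Mean = 72/6 = 12
  (10-12)²=4
  (19-12)²=49
  (6-12)²=36
  (15-12)²=9
  (14-12)²=4
  (8-12)²=16
Σ(x-μ)² = 118
σ² = 118/6 = 59/3

σ = √(59/3) ≈ 4.4347


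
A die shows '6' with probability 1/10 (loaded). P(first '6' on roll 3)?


Geometric: P(X=3) = (1-p)^(k-1)×p = (9/10)^2×1/10 = 81/1000

P(X=3) = 81/1000 ≈ 8.10%


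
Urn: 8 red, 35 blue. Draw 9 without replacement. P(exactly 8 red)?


Hypergeometric: C(8,8)×C(35,1)/C(43,9)
= 1×35/563921995 = 1/16112057

P(X=8) = 1/16112057 ≈ 0.00%


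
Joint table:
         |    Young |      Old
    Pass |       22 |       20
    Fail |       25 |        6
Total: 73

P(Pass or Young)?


P(Pass∨Young) = P(Pass) + P(Young) - P(Pass∧Young)
= (42 + 47 - 22)/73 = 67/73

P = 67/73 ≈ 91.78%


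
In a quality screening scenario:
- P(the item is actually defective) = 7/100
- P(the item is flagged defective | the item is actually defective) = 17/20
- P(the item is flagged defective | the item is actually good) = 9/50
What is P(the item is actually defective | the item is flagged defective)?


Using Bayes' theorem:
P(A|B) = P(B|A)·P(A) / P(B)

P(the item is flagged defective) = 17/20 × 7/100 + 9/50 × 93/100
= 119/2000 + 837/5000 = 2269/10000

P(the item is actually defective|the item is flagged defective) = (119/2000) / (2269/10000) = 595/2269

P(the item is actually defective|the item is flagged defective) = 595/2269 ≈ 26.22%


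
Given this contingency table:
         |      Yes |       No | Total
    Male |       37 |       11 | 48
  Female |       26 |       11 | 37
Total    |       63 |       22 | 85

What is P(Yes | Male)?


P(Yes | Male) = 37/(37+11) = 37/48

P(Yes|Male) = 37/48 ≈ 77.08%


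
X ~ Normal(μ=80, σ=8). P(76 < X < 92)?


z₁=(76-80)/8=-0.5, z₂=(92-80)/8=1.5
P = Φ(1.5) - Φ(-0.5) = 0.933193 - 0.308538 = 0.624655 ≈ 0.6247

P(76 < X < 92) ≈ 0.6247


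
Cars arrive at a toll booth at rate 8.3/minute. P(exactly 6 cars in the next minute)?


Poisson(λ=8.3): P(X=6) = e^(-λ)×λ^k/k!
= e^(-8.3) × 8.3^6 / 6!
≈ 0.0002485168271 × 326940.373369 / 720 ≈ 0.112847

P(X=6) ≈ 0.112847 ≈ 11.28%


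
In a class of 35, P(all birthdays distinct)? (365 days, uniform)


P(all different) = Π(365-i)/365 for i=0..34
= (365/365)×(364/365)×...×(331/365)
= 0.185617

P ≈ 0.1856 ≈ 18.56%


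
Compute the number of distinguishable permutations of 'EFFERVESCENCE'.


Letters: 13, freq: {'E': 5, 'F': 2, 'R': 1, 'V': 1, 'S': 1, 'C': 2, 'N': 1}
13!/(5!×2!×1!×1!×1!×2!×1!) = 6227020800/480 = 12972960

12972960


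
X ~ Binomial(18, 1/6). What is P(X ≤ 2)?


P(X ≤ 2) = Σ P(X=i) for i=0..2
P(X=0) = 3814697265625/101559956668416
P(X=1) = 762939453125/5642219814912
P(X=2) = 2593994140625/11284439629824
Sum = 10223388671875/25389989167104

P(X ≤ 2) = 10223388671875/25389989167104 ≈ 40.27%


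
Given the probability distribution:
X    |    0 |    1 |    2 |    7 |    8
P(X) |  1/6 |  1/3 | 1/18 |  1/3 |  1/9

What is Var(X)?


E[X] = 11/3
E[X²] = 24
Var(X) = E[X²] - (E[X])² = 24 - 121/9 = 95/9

Var(X) = 95/9 ≈ 10.5556


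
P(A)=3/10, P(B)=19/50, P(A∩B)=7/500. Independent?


P(A)×P(B) = 57/500
P(A∩B) = 7/500
Not equal → NOT independent

No, not independent


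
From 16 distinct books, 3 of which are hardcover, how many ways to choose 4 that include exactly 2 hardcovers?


Choose 2 of the 3 hardcovers and 2 of the other 13 books:
C(3,2)×C(13,2) = 3×78 = 234

234


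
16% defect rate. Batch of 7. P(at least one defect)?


P(all good) = (21/25)^7 = 1801088541/6103515625
P(≥1 defect) = 4302427084/6103515625

P = 4302427084/6103515625 ≈ 70.49%


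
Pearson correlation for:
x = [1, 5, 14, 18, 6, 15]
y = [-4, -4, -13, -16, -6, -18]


n=6, Σx=59, Σy=-61, Σxy=-800, Σx²=807, Σy²=817
r = (6×(-800) - 59×(-61))/√((6×807 - 59²)(6×817 - (-61)²))
= -1201/√(1361×1181) = -1201/√1607341 ≈ -1201/1267.8095 ≈ -0.9473

r ≈ -0.9473


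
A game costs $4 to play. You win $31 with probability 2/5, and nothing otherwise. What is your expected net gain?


E[gain] = (31-4)×2/5 + (-4)×3/5
= 54/5 - 12/5 = 42/5

Expected net gain = $42/5 ≈ $8.40


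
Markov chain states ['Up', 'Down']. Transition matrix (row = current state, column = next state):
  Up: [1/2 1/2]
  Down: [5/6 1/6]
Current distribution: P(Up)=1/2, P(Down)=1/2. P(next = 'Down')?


P(next=Down) = Σᵢ P(now=i)×P(i→Down)
= 1/2×1/2 + 1/2×1/6
= 1/4 + 1/12 = 1/3

P = 1/3 ≈ 0.3333


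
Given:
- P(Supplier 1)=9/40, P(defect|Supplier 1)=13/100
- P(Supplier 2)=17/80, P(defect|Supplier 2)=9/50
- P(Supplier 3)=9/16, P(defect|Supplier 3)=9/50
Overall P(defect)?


P(B) = Σ P(B|Aᵢ)×P(Aᵢ)
  13/100×9/40 = 117/4000
  9/50×17/80 = 153/4000
  9/50×9/16 = 81/800
Sum = 27/160

P(defect) = 27/160 ≈ 16.88%


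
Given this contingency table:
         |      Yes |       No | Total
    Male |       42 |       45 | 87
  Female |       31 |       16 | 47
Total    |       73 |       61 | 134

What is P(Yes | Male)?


P(Yes | Male) = 42/(42+45) = 42/87 = 14/29

P(Yes|Male) = 14/29 ≈ 48.28%


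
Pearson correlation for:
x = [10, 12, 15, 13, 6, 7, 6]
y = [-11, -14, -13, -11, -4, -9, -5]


n=7, Σx=69, Σy=-67, Σxy=-733, Σx²=759, Σy²=729
r = (7×(-733) - 69×(-67))/√((7×759 - 69²)(7×729 - (-67)²))
= -508/√(552×614) = -508/√338928 ≈ -508/582.1752 ≈ -0.8726

r ≈ -0.8726


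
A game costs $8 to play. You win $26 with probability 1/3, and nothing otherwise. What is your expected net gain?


E[gain] = (26-8)×1/3 + (-8)×2/3
= 6 - 16/3 = 2/3

Expected net gain = $2/3 ≈ $0.67


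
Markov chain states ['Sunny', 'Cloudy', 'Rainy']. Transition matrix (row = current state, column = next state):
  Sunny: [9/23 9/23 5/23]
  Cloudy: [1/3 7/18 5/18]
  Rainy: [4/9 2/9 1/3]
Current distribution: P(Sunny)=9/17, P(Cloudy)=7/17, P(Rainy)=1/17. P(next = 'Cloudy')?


P(next=Cloudy) = Σᵢ P(now=i)×P(i→Cloudy)
= 9/17×9/23 + 7/17×7/18 + 1/17×2/9
= 81/391 + 49/306 + 2/153 = 2677/7038

P = 2677/7038 ≈ 0.3804


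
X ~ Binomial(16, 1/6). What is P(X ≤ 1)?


P(X ≤ 1) = Σ P(X=i) for i=0..1
P(X=0) = 152587890625/2821109907456
P(X=1) = 30517578125/176319369216
Sum = 213623046875/940369969152

P(X ≤ 1) = 213623046875/940369969152 ≈ 22.72%


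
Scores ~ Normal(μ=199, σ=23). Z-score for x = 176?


z = (x - μ)/σ = (176 - 199)/23 = -1.0

z = -1.0


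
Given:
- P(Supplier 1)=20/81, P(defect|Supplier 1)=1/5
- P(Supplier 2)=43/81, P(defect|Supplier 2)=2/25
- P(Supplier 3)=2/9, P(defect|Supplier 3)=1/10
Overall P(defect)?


P(B) = Σ P(B|Aᵢ)×P(Aᵢ)
  1/5×20/81 = 4/81
  2/25×43/81 = 86/2025
  1/10×2/9 = 1/45
Sum = 77/675

P(defect) = 77/675 ≈ 11.41%


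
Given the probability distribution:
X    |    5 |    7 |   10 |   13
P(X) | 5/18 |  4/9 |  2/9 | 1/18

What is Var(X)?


E[X] = 67/9
E[X²] = 181/3
Var(X) = E[X²] - (E[X])² = 181/3 - 4489/81 = 398/81

Var(X) = 398/81 ≈ 4.9136


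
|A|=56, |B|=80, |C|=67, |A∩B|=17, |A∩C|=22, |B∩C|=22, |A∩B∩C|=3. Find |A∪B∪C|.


|A∪B∪C| = 56+80+67-17-22-22+3 = 145

|A∪B∪C| = 145


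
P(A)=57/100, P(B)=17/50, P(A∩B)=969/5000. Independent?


P(A)×P(B) = 969/5000
P(A∩B) = 969/5000
Equal ✓ → Independent

Yes, independent


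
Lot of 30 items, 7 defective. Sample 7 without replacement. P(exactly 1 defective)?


Hypergeometric: C(7,1)×C(23,6)/C(30,7)
= 7×100947/2035800 = 235543/678600

P(X=1) = 235543/678600 ≈ 34.71%


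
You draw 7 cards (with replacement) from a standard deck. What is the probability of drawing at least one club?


P(not a club) = 39/52 = 3/4
P(none in 7 draws) = (3/4)^7 = 2187/16384
P(≥1 club) = 1 - 2187/16384 = 14197/16384

P = 14197/16384 ≈ 86.65%


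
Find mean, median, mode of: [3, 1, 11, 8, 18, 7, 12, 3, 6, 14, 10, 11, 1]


Sorted: [1, 1, 3, 3, 6, 7, 8, 10, 11, 11, 12, 14, 18]
Mean = 105/13
Median = 8
Freq: {3: 2, 1: 2, 11: 2, 8: 1, 18: 1, 7: 1, 12: 1, 6: 1, 14: 1, 10: 1}
Mode: [1, 3, 11]

Mean=105/13, Median=8, Mode=[1, 3, 11]


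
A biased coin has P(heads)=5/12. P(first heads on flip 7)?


Geometric: P(X=7) = (1-p)^(k-1)×p = (7/12)^6×5/12 = 588245/35831808

P(X=7) = 588245/35831808 ≈ 1.64%


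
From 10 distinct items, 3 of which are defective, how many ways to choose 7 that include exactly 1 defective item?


Choose 1 of the 3 defective items and 6 of the other 7 items:
C(3,1)×C(7,6) = 3×7 = 21

21


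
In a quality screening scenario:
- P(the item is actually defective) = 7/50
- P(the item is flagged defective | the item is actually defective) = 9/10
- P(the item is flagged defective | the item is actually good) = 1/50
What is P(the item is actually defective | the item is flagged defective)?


Using Bayes' theorem:
P(A|B) = P(B|A)·P(A) / P(B)

P(the item is flagged defective) = 9/10 × 7/50 + 1/50 × 43/50
= 63/500 + 43/2500 = 179/1250

P(the item is actually defective|the item is flagged defective) = (63/500) / (179/1250) = 315/358

P(the item is actually defective|the item is flagged defective) = 315/358 ≈ 87.99%


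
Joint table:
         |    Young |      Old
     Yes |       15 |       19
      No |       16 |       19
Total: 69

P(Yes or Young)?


P(Yes∨Young) = P(Yes) + P(Young) - P(Yes∧Young)
= (34 + 31 - 15)/69 = 50/69

P = 50/69 ≈ 72.46%


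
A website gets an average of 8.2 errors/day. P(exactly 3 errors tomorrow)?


Poisson(λ=8.2): P(X=3) = e^(-λ)×λ^k/k!
= e^(-8.2) × 8.2^3 / 3!
≈ 0.00027465357 × 551.368 / 6 ≈ 0.025239

P(X=3) ≈ 0.025239 ≈ 2.52%


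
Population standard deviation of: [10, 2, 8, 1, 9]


Mean = 30/5 = 6
  (10-6)²=16
  (2-6)²=16
  (8-6)²=4
  (1-6)²=25
  (9-6)²=9
Σ(x-μ)² = 70
σ² = 70/5 = 14

σ = √(14) ≈ 3.7417


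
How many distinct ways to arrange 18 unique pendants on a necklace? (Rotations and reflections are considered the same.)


Free circular arrangements: rotations and reflections both identified.
(n-1)!/2 = 17!/2 = 355687428096000/2 = 177843714048000

177843714048000


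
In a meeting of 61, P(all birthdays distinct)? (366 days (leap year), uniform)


P(all different) = Π(366-i)/366 for i=0..60
= (366/366)×(365/366)×...×(306/366)
= 0.004988

P ≈ 0.0050 ≈ 0.50%


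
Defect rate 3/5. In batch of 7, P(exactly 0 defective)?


Binomial: P(X=0) = C(7,0)×p^0×(1-p)^7
= 1 × 1 × 128/78125 = 128/78125

P(X=0) = 128/78125 ≈ 0.16%


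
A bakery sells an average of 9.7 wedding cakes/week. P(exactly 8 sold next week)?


Poisson(λ=9.7): P(X=8) = e^(-λ)×λ^k/k!
= e^(-9.7) × 9.7^8 / 8!
≈ 6.128349505e-05 × 78374335.9438 / 40320 ≈ 0.119123

P(X=8) ≈ 0.119123 ≈ 11.91%


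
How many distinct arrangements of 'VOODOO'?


Letters: 6, freq: {'V': 1, 'O': 4, 'D': 1}
6!/(1!×4!×1!) = 720/24 = 30

30


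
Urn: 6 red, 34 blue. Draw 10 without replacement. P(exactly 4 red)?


Hypergeometric: C(6,4)×C(34,6)/C(40,10)
= 15×1344904/847660528 = 435/18278

P(X=4) = 435/18278 ≈ 2.38%


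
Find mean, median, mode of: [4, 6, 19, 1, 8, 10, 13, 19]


Sorted: [1, 4, 6, 8, 10, 13, 19, 19]
Mean = 80/8 = 10
Median = 9
Freq: {4: 1, 6: 1, 19: 2, 1: 1, 8: 1, 10: 1, 13: 1}
Mode: [19]

Mean=10, Median=9, Mode=19


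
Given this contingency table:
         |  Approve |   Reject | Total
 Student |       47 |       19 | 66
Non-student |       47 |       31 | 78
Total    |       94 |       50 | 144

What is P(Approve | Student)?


P(Approve | Student) = 47/(47+19) = 47/66

P(Approve|Student) = 47/66 ≈ 71.21%


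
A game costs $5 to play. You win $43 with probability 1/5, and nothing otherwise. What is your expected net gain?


E[gain] = (43-5)×1/5 + (-5)×4/5
= 38/5 - 4 = 18/5

Expected net gain = $18/5 ≈ $3.60


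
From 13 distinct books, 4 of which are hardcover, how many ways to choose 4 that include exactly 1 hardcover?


Choose 1 of the 4 hardcovers and 3 of the other 9 books:
C(4,1)×C(9,3) = 4×84 = 336

336


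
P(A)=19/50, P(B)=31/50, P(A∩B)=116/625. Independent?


P(A)×P(B) = 589/2500
P(A∩B) = 116/625
Not equal → NOT independent

No, not independent


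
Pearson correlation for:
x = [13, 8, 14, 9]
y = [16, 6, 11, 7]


n=4, Σx=44, Σy=40, Σxy=473, Σx²=510, Σy²=462
r = (4×473 - 44×40)/√((4×510 - 44²)(4×462 - 40²))
= 132/√(104×248) = 132/√25792 ≈ 132/160.5989 ≈ 0.8219

r ≈ 0.8219


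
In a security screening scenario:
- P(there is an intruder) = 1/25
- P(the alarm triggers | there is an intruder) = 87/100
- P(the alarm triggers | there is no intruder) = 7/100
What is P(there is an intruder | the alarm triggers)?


Using Bayes' theorem:
P(A|B) = P(B|A)·P(A) / P(B)

P(the alarm triggers) = 87/100 × 1/25 + 7/100 × 24/25
= 87/2500 + 42/625 = 51/500

P(there is an intruder|the alarm triggers) = (87/2500) / (51/500) = 29/85

P(there is an intruder|the alarm triggers) = 29/85 ≈ 34.12%


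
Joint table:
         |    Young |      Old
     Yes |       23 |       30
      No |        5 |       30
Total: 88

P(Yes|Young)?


P(Yes|Young) = 23/(23+5) = 23/28

P = 23/28 ≈ 82.14%


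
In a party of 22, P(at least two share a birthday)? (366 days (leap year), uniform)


P(all different) = Π(366-i)/366 for i=0..21
= 0.525249
P(match) = 1 - 0.525249 = 0.474751

P ≈ 0.4748 ≈ 47.48%


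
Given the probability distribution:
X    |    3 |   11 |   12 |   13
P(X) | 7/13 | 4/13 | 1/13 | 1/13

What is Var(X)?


E[X] = 90/13
E[X²] = 860/13
Var(X) = E[X²] - (E[X])² = 860/13 - 8100/169 = 3080/169

Var(X) = 3080/169 ≈ 18.2249


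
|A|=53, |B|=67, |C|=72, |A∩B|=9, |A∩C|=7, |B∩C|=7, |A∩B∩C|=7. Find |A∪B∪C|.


|A∪B∪C| = 53+67+72-9-7-7+7 = 176

|A∪B∪C| = 176


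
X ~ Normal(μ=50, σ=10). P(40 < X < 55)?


z₁=(40-50)/10=-1.0, z₂=(55-50)/10=0.5
P = Φ(0.5) - Φ(-1.0) = 0.691462 - 0.158655 = 0.532807 ≈ 0.5328

P(40 < X < 55) ≈ 0.5328


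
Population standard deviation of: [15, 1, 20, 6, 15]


Mean = 57/5
  (15-57/5)²=324/25
  (1-57/5)²=2704/25
  (20-57/5)²=1849/25
  (6-57/5)²=729/25
  (15-57/5)²=324/25
Σ(x-μ)² = 1186/5
σ² = (1186/5)/5 = 1186/25

σ = √(1186/25) ≈ 6.8877


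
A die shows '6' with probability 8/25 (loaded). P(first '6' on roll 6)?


Geometric: P(X=6) = (1-p)^(k-1)×p = (17/25)^5×8/25 = 11358856/244140625

P(X=6) = 11358856/244140625 ≈ 4.65%


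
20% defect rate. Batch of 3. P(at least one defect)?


P(all good) = (4/5)^3 = 64/125
P(≥1 defect) = 61/125

P = 61/125 ≈ 48.80%


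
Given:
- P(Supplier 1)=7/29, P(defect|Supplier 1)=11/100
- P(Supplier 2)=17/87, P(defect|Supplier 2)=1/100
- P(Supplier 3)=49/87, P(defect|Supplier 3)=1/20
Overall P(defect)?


P(B) = Σ P(B|Aᵢ)×P(Aᵢ)
  11/100×7/29 = 77/2900
  1/100×17/87 = 17/8700
  1/20×49/87 = 49/1740
Sum = 17/300

P(defect) = 17/300 ≈ 5.67%


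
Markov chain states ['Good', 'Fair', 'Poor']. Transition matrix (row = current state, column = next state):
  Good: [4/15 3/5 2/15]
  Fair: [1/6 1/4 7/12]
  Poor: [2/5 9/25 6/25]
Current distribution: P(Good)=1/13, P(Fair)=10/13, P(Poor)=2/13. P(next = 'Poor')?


P(next=Poor) = Σᵢ P(now=i)×P(i→Poor)
= 1/13×2/15 + 10/13×7/12 + 2/13×6/25
= 2/195 + 35/78 + 12/325 = 967/1950

P = 967/1950 ≈ 0.4959


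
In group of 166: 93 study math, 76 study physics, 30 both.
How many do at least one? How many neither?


|A∪B| = 93+76-30 = 139
Neither = 166-139 = 27

At least one: 139; Neither: 27


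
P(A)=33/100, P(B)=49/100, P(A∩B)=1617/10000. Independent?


P(A)×P(B) = 1617/10000
P(A∩B) = 1617/10000
Equal ✓ → Independent

Yes, independent


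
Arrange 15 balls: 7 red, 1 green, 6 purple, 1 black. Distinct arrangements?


15!/(7!×1!×6!×1!) = 360360

360360


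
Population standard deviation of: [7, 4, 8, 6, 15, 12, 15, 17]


Mean = 84/8 = 21/2
  (7-21/2)²=49/4
  (4-21/2)²=169/4
  (8-21/2)²=25/4
  (6-21/2)²=81/4
  (15-21/2)²=81/4
  (12-21/2)²=9/4
  (15-21/2)²=81/4
  (17-21/2)²=169/4
Σ(x-μ)² = 166
σ² = 166/8 = 83/4

σ = √(83/4) ≈ 4.5552


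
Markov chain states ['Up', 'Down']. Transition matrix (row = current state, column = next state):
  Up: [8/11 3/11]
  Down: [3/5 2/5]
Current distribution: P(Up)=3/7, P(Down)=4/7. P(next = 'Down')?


P(next=Down) = Σᵢ P(now=i)×P(i→Down)
= 3/7×3/11 + 4/7×2/5
= 9/77 + 8/35 = 19/55

P = 19/55 ≈ 0.3455


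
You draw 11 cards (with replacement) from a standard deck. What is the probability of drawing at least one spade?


P(not a spade) = 39/52 = 3/4
P(none in 11 draws) = (3/4)^11 = 177147/4194304
P(≥1 spade) = 1 - 177147/4194304 = 4017157/4194304

P = 4017157/4194304 ≈ 95.78%


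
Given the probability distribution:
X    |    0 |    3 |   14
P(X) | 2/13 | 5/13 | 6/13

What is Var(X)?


E[X] = 99/13
E[X²] = 1221/13
Var(X) = E[X²] - (E[X])² = 1221/13 - 9801/169 = 6072/169

Var(X) = 6072/169 ≈ 35.9290


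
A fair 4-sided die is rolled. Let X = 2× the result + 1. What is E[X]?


E[die] = (1+4)/2 = 5/2
E[X] = 2×5/2 + 1 = 6

E[X] = 6


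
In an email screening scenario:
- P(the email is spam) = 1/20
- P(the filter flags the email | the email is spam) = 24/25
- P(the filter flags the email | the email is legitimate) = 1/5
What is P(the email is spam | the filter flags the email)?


Using Bayes' theorem:
P(A|B) = P(B|A)·P(A) / P(B)

P(the filter flags the email) = 24/25 × 1/20 + 1/5 × 19/20
= 6/125 + 19/100 = 119/500

P(the email is spam|the filter flags the email) = (6/125) / (119/500) = 24/119

P(the email is spam|the filter flags the email) = 24/119 ≈ 20.17%


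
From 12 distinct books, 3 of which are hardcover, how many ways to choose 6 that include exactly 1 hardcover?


Choose 1 of the 3 hardcovers and 5 of the other 9 books:
C(3,1)×C(9,5) = 3×126 = 378

378


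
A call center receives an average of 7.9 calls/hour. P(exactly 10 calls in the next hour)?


Poisson(λ=7.9): P(X=10) = e^(-λ)×λ^k/k!
= e^(-7.9) × 7.9^10 / 10!
≈ 0.0003707435405 × 946827608.263 / 3628800 ≈ 0.096735

P(X=10) ≈ 0.096735 ≈ 9.67%


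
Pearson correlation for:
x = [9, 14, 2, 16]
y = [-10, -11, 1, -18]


n=4, Σx=41, Σy=-38, Σxy=-530, Σx²=537, Σy²=546
r = (4×(-530) - 41×(-38))/√((4×537 - 41²)(4×546 - (-38)²))
= -562/√(467×740) = -562/√345580 ≈ -562/587.8605 ≈ -0.9560

r ≈ -0.9560


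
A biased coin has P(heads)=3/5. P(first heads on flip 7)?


Geometric: P(X=7) = (1-p)^(k-1)×p = (2/5)^6×3/5 = 192/78125

P(X=7) = 192/78125 ≈ 0.25%
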